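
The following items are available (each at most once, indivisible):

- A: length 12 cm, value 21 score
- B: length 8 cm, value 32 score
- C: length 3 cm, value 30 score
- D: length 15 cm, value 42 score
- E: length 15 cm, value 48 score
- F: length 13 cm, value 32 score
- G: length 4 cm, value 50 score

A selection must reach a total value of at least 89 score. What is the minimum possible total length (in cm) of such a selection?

15

Subsets with value ≥ 89, sorted by total length:
- B+C+G: length 15, value 112
- A+C+G: length 19, value 101
- E+G: length 19, value 98
- D+G: length 19, value 92
Minimum length: 15 cm.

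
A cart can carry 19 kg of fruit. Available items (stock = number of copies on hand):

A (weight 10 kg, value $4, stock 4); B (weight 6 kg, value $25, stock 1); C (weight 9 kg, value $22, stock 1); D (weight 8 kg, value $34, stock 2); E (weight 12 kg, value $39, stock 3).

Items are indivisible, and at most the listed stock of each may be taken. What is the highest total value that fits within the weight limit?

$68

Best selections within weight 19 and stock limits:
- 2×D: weight 16, value 68
- 1×B + 1×E: weight 18, value 64
- 1×B + 1×D: weight 14, value 59
- 1×C + 1×D: weight 17, value 56
Best: $68.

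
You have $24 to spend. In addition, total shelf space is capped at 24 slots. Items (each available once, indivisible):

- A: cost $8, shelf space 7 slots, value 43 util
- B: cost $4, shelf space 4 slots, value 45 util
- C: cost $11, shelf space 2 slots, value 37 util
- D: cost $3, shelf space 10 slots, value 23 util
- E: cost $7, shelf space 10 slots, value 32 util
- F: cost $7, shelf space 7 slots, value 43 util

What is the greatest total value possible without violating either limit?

Feasible sets respecting both limits:
- A+B+F: cost 19, shelf space 18, value 131
- A+B+C: cost 23, shelf space 13, value 125
- B+C+F: cost 22, shelf space 13, value 125
- A+B+E: cost 19, shelf space 21, value 120
Best: 131 util.

131 util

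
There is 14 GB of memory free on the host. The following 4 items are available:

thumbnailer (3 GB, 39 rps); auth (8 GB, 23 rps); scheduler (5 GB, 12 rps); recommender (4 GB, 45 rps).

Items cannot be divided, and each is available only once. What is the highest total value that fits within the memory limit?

This is a 0/1 knapsack; check combinations near the capacity.
- thumbnailer+scheduler+recommender: memory 3+5+4=12, value 39+12+45=96
- thumbnailer+recommender: memory 3+4=7, value 39+45=84
- auth+recommender: memory 8+4=12, value 23+45=68
- thumbnailer+auth: memory 3+8=11, value 39+23=62
- scheduler+recommender: memory 5+4=9, value 12+45=57
Best: 96 rps.

96 rps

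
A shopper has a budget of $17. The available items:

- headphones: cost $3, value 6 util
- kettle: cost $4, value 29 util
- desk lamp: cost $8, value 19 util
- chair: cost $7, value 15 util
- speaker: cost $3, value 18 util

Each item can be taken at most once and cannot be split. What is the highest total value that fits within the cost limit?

Check high-value combinations within $17:
- headphones+kettle+chair+speaker: cost 3+4+7+3=17, value 6+29+15+18=68
- kettle+desk lamp+speaker: cost 4+8+3=15, value 29+19+18=66
- kettle+chair+speaker: cost 4+7+3=14, value 29+15+18=62
- headphones+kettle+desk lamp: cost 3+4+8=15, value 6+29+19=54
Best: 68 util.

68 util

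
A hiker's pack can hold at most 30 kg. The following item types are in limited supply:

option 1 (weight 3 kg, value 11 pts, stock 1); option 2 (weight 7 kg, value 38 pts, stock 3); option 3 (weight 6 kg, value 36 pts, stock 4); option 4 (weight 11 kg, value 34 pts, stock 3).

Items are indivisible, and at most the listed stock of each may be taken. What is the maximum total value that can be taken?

161 pts

Top feasible selections:
- 1×option 1 + 3×option 2 + 1×option 3: weight 30, value 161
- 1×option 1 + 2×option 2 + 2×option 3: weight 29, value 159
- 1×option 1 + 1×option 2 + 3×option 3: weight 28, value 157
- 1×option 1 + 4×option 3: weight 27, value 155
Best: 161 pts.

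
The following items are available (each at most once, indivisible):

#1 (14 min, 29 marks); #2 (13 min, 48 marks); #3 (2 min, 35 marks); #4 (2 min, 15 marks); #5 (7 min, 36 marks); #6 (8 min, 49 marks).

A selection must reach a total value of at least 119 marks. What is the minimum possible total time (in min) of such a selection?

17

Subsets with value ≥ 119, sorted by total time:
- #3+#5+#6: time 17, value 120
- #3+#4+#5+#6: time 19, value 135
- #2+#3+#5: time 22, value 119
Minimum time: 17 min.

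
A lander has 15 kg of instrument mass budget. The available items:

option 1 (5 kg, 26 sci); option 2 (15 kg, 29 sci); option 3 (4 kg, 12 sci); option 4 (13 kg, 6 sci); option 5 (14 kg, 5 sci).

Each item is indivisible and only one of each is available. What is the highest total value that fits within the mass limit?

38 sci

This is a 0/1 knapsack; check combinations near the capacity.
- option 1+option 3: mass 5+4=9, value 26+12=38
- option 2: mass 15, value 29
- option 1: mass 5, value 26
- option 3: mass 4, value 12
Best: 38 sci.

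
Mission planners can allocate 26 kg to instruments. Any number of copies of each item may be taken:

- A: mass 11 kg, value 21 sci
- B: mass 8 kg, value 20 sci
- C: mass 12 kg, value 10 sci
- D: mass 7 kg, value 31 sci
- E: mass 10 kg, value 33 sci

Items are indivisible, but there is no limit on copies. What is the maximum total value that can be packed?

Best value-per-unit is D at 31/7; filling with it alone gives 3×31 = 93.
Optimal mix: 2×D + 1×E → mass 24, value 95.

95 sci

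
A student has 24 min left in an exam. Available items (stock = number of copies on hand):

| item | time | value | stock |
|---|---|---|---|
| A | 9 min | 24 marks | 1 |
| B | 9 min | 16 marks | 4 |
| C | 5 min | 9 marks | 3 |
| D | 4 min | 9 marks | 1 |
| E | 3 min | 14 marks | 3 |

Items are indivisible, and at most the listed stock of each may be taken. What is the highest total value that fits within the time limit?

Top feasible selections:
- 1×A + 1×D + 3×E: time 22, value 75
- 1×A + 1×C + 3×E: time 23, value 75
- 1×A + 1×C + 1×D + 2×E: time 24, value 70
- 2×C + 1×D + 3×E: time 23, value 69
Best: 75 marks.

75 marks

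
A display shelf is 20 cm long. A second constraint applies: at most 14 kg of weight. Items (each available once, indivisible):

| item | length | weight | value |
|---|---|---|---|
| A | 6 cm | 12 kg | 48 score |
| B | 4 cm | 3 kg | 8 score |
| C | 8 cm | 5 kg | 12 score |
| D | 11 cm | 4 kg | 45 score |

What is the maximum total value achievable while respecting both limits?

Feasible sets respecting both limits:
- C+D: length 19, weight 9, value 57
- B+D: length 15, weight 7, value 53
- A: length 6, weight 12, value 48
- D: length 11, weight 4, value 45
Best: 57 score.

57 score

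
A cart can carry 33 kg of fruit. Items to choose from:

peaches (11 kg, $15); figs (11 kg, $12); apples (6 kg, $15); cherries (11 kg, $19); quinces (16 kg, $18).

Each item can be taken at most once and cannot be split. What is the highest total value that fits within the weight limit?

This is a 0/1 knapsack; check combinations near the capacity.
- apples+cherries+quinces: weight 6+11+16=33, value 15+19+18=52
- peaches+apples+cherries: weight 11+6+11=28, value 15+15+19=49
- peaches+apples+quinces: weight 11+6+16=33, value 15+15+18=48
- figs+apples+cherries: weight 11+6+11=28, value 12+15+19=46
- peaches+figs+cherries: weight 11+11+11=33, value 15+12+19=46
Best: $52.

$52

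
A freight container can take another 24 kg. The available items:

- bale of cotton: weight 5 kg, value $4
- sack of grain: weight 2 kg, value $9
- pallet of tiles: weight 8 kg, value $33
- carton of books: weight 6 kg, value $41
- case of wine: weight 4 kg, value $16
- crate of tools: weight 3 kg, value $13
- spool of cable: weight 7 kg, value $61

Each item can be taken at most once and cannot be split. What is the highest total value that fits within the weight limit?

$148

Check high-value combinations within 24 kg:
- pallet of tiles+carton of books+crate of tools+spool of cable: weight 8+6+3+7=24, value 33+41+13+61=148
- sack of grain+pallet of tiles+carton of books+spool of cable: weight 2+8+6+7=23, value 9+33+41+61=144
- sack of grain+carton of books+case of wine+crate of tools+spool of cable: weight 2+6+4+3+7=22, value 9+41+16+13+61=140
Best: $148.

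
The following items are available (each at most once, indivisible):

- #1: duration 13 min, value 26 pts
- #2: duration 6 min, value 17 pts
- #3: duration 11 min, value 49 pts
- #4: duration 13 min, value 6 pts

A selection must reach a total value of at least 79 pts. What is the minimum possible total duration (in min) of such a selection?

Subsets with value ≥ 79, sorted by total duration:
- #1+#2+#3: duration 30, value 92
- #1+#3+#4: duration 37, value 81
Minimum duration: 30 min.

30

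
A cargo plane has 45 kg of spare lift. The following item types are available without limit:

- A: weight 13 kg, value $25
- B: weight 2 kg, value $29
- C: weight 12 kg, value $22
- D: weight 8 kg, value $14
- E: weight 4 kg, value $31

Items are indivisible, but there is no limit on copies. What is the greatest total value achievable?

$638

Best value-per-unit is B at 29/2, and filling with it alone uses weight 22×2=44. No mix of the others beats 22×29 = 638.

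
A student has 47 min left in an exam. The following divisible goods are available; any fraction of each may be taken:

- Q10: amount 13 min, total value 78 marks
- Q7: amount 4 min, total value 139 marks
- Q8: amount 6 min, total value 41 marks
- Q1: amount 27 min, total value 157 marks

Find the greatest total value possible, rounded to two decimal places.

Take in order of value per unit:
- Q7 (139/4 per unit): all 4 → value 139, running total 139.00
- Q8 (41/6 per unit): all 6 → value 41, running total 180.00
- Q10 (78/13 per unit): all 13 → value 78, running total 258.00
- Q1 (157/27 per unit): 24 of 27 → value 24×157/27 = 139.5556, running total 397.56
Total 397.56.

397.56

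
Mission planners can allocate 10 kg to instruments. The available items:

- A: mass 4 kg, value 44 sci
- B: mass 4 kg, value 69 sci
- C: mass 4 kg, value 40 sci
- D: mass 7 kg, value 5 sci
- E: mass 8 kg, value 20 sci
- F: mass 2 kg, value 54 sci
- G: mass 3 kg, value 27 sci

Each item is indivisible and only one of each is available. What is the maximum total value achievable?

Check high-value combinations within 10 kg:
- A+B+F: mass 4+4+2=10, value 44+69+54=167
- B+C+F: mass 4+4+2=10, value 69+40+54=163
- B+F+G: mass 4+2+3=9, value 69+54+27=150
- A+C+F: mass 4+4+2=10, value 44+40+54=138
- A+F+G: mass 4+2+3=9, value 44+54+27=125
Best: 167 sci.

167 sci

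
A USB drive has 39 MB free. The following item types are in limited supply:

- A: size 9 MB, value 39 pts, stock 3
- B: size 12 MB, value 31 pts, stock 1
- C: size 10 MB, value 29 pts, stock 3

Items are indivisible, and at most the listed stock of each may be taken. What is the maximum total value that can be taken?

148 pts

Top feasible selections:
- 3×A + 1×B: size 39, value 148
- 3×A + 1×C: size 37, value 146
- 2×A + 2×C: size 38, value 136
Best: 148 pts.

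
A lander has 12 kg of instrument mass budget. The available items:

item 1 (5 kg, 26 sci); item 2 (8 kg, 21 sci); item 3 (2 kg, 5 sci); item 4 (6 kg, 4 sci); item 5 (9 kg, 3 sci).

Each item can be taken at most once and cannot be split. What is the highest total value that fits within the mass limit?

Check high-value combinations within 12 kg:
- item 1+item 3: mass 5+2=7, value 26+5=31
- item 1+item 4: mass 5+6=11, value 26+4=30
- item 1: mass 5, value 26
- item 2+item 3: mass 8+2=10, value 21+5=26
Best: 31 sci.

31 sci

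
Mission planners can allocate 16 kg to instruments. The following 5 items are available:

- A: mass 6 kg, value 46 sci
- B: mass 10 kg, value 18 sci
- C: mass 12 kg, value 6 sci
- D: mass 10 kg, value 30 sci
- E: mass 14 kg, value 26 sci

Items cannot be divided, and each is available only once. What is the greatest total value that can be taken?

This is a 0/1 knapsack; check combinations near the capacity.
- A+D: mass 6+10=16, value 46+30=76
- A+B: mass 6+10=16, value 46+18=64
- A: mass 6, value 46
- D: mass 10, value 30
Best: 76 sci.

76 sci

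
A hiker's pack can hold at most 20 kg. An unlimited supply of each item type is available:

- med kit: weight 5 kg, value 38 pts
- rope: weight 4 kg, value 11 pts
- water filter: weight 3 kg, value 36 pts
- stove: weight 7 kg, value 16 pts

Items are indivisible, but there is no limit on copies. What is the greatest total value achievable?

218 pts

Best value-per-unit is water filter at 36/3; filling with it alone gives 6×36 = 216.
Optimal mix: 1×med kit + 5×water filter → weight 20, value 218.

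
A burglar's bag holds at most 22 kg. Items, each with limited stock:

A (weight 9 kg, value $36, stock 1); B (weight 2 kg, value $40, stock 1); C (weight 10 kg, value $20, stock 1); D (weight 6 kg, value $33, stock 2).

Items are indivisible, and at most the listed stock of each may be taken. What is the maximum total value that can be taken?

Best selections within weight 22 and stock limits:
- 1×A + 1×B + 1×D: weight 17, value 109
- 1×B + 2×D: weight 14, value 106
- 1×A + 2×D: weight 21, value 102
- 1×A + 1×B + 1×C: weight 21, value 96
Best: $109.

$109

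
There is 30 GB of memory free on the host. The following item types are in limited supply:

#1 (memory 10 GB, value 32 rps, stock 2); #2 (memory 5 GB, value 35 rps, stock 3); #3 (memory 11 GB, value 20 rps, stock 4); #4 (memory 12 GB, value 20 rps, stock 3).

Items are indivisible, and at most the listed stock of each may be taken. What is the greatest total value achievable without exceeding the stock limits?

Top feasible selections:
- 1×#1 + 3×#2: memory 25, value 137
- 2×#1 + 2×#2: memory 30, value 134
Best: 137 rps.

137 rps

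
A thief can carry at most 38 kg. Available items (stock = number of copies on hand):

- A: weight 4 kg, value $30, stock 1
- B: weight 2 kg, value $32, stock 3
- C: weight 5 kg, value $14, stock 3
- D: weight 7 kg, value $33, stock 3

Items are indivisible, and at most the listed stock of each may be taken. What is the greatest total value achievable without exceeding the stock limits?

$239

Top feasible selections:
- 1×A + 3×B + 1×C + 3×D: weight 36, value 239
- 1×A + 3×B + 3×D: weight 31, value 225
- 3×B + 2×C + 3×D: weight 37, value 223
- 1×A + 3×B + 2×C + 2×D: weight 34, value 220
Best: $239.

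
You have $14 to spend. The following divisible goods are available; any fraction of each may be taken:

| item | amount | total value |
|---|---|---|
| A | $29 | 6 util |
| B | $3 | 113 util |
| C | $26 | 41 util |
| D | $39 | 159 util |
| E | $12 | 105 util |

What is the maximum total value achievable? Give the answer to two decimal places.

Take in order of value per unit:
- B (113/3 per unit): all 3 → value 113, running total 113.00
- E (105/12 per unit): 11 of 12 → value 11×105/12 = 96.2500, running total 209.25
Total 209.25.

209.25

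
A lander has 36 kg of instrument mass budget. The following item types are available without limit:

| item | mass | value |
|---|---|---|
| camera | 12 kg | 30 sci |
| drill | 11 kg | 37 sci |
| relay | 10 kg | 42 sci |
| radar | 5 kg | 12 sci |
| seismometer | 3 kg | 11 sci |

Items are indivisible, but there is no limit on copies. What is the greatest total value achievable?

Best value-per-unit is relay at 42/10; filling with it alone gives 3×42 = 126.
Optimal mix: 3×relay + 2×seismometer → mass 36, value 148.

148 sci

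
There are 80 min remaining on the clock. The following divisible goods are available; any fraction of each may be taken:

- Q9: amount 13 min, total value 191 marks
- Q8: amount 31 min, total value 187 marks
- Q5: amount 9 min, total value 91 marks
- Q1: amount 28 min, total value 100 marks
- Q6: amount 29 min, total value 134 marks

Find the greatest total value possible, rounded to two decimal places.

593.76

Take in order of value per unit:
- Q9 (191/13 per unit): all 13 → value 191, running total 191.00
- Q5 (91/9 per unit): all 9 → value 91, running total 282.00
- Q8 (187/31 per unit): all 31 → value 187, running total 469.00
- Q6 (134/29 per unit): 27 of 29 → value 27×134/29 = 124.7586, running total 593.76
Total 593.76.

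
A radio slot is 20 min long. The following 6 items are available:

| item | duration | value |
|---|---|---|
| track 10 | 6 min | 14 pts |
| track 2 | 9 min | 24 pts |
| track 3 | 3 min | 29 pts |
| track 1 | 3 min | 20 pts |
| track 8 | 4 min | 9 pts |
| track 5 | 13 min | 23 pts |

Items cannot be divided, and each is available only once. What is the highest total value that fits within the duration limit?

Check high-value combinations within 20 min:
- track 2+track 3+track 1+track 8: duration 9+3+3+4=19, value 24+29+20+9=82
- track 2+track 3+track 1: duration 9+3+3=15, value 24+29+20=73
- track 10+track 3+track 1+track 8: duration 6+3+3+4=16, value 14+29+20+9=72
Best: 82 pts.

82 pts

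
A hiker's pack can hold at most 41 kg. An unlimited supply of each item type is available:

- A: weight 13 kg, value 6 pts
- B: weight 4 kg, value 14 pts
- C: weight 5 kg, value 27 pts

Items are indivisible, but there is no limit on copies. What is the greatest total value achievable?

Best value-per-unit is C at 27/5, and filling with it alone uses weight 8×5=40. No mix of the others beats 8×27 = 216.

216 pts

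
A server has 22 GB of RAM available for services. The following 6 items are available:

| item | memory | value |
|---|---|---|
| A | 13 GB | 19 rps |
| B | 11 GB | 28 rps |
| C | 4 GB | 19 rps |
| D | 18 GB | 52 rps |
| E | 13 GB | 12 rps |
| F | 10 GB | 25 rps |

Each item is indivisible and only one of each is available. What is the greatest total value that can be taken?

Check high-value combinations within 22 GB:
- C+D: memory 4+18=22, value 19+52=71
- B+F: memory 11+10=21, value 28+25=53
- D: memory 18, value 52
- B+C: memory 11+4=15, value 28+19=47
Best: 71 rps.

71 rps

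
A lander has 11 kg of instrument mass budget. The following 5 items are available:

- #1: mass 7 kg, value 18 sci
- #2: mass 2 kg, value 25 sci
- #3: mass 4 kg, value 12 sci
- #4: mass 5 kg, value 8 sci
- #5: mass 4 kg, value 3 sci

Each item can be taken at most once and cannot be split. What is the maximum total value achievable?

45 sci

Check high-value combinations within 11 kg:
- #2+#3+#4: mass 2+4+5=11, value 25+12+8=45
- #1+#2: mass 7+2=9, value 18+25=43
- #2+#3+#5: mass 2+4+4=10, value 25+12+3=40
Best: 45 sci.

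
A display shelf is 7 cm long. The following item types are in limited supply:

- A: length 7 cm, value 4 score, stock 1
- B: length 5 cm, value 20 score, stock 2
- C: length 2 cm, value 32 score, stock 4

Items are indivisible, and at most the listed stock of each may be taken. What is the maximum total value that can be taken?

Top feasible selections:
- 3×C: length 6, value 96
- 2×C: length 4, value 64
- 1×B + 1×C: length 7, value 52
Best: 96 score.

96 score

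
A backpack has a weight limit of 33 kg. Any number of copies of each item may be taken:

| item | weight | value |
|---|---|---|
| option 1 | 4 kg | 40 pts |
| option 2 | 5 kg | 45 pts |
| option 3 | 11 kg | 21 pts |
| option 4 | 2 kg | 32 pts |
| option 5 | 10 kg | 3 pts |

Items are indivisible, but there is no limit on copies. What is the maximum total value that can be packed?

Best value-per-unit is option 4 at 32/2, and filling with it alone uses weight 16×2=32. No mix of the others beats 16×32 = 512.

512 pts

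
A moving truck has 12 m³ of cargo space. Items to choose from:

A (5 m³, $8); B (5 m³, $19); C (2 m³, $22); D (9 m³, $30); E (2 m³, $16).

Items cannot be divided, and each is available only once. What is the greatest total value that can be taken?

Check high-value combinations within 12 m³:
- B+C+E: volume 5+2+2=9, value 19+22+16=57
- C+D: volume 2+9=11, value 22+30=52
- A+B+C: volume 5+5+2=12, value 8+19+22=49
- A+C+E: volume 5+2+2=9, value 8+22+16=46
Best: $57.

$57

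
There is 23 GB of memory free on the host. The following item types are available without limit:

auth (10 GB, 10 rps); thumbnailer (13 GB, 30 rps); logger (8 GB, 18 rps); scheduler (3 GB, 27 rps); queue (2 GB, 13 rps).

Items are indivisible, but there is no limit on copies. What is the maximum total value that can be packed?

202 rps

Best value-per-unit is scheduler at 27/3; filling with it alone gives 7×27 = 189.
Optimal mix: 7×scheduler + 1×queue → memory 23, value 202.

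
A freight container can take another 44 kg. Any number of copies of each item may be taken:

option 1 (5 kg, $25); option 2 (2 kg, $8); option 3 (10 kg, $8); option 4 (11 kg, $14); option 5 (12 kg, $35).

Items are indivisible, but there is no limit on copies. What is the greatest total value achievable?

$216

Best value-per-unit is option 1 at 25/5; filling with it alone gives 8×25 = 200.
Optimal mix: 8×option 1 + 2×option 2 → weight 44, value 216.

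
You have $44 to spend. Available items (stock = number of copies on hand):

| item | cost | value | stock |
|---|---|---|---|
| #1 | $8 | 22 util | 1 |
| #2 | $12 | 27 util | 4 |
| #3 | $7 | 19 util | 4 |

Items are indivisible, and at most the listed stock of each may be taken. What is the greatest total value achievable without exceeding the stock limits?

Top feasible selections:
- 1×#1 + 1×#2 + 3×#3: cost 41, value 106
- 1×#2 + 4×#3: cost 40, value 103
- 1×#1 + 3×#2: cost 44, value 103
- 3×#2 + 1×#3: cost 43, value 100
Best: 106 util.

106 util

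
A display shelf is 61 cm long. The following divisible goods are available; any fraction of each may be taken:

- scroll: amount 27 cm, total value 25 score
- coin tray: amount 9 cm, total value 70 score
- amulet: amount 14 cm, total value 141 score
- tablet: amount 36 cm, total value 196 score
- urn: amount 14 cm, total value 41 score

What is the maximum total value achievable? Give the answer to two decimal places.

Take in order of value per unit:
- amulet (141/14 per unit): all 14 → value 141, running total 141.00
- coin tray (70/9 per unit): all 9 → value 70, running total 211.00
- tablet (196/36 per unit): all 36 → value 196, running total 407.00
- urn (41/14 per unit): 2 of 14 → value 2×41/14 = 5.8571, running total 412.86
Total 412.86.

412.86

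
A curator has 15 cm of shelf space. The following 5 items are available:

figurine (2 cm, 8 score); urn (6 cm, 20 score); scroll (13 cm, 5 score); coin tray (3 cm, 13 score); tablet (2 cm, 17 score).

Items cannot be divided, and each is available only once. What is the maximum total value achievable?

58 score

Check high-value combinations within 15 cm:
- figurine+urn+coin tray+tablet: length 2+6+3+2=13, value 8+20+13+17=58
- urn+coin tray+tablet: length 6+3+2=11, value 20+13+17=50
- figurine+urn+tablet: length 2+6+2=10, value 8+20+17=45
- figurine+urn+coin tray: length 2+6+3=11, value 8+20+13=41
Best: 58 score.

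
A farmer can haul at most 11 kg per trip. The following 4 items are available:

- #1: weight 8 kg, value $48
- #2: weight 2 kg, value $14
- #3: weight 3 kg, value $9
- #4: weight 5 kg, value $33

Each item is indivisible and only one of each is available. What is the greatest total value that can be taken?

Check high-value combinations within 11 kg:
- #1+#2: weight 8+2=10, value 48+14=62
- #1+#3: weight 8+3=11, value 48+9=57
- #2+#3+#4: weight 2+3+5=10, value 14+9+33=56
Best: $62.

$62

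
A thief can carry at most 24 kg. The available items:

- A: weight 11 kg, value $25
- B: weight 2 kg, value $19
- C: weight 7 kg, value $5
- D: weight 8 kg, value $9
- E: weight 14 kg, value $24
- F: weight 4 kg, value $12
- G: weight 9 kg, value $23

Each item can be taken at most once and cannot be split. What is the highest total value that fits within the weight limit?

Check high-value combinations within 24 kg:
- A+B+G: weight 11+2+9=22, value 25+19+23=67
- B+D+F+G: weight 2+8+4+9=23, value 19+9+12+23=63
- A+B+C+F: weight 11+2+7+4=24, value 25+19+5+12=61
- A+F+G: weight 11+4+9=24, value 25+12+23=60
- B+C+F+G: weight 2+7+4+9=22, value 19+5+12+23=59
Best: $67.

$67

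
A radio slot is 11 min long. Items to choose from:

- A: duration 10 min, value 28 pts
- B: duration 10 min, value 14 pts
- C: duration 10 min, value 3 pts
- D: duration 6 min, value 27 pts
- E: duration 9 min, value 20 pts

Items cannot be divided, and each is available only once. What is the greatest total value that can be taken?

28 pts

Check high-value combinations within 11 min:
- A: duration 10, value 28
- D: duration 6, value 27
- E: duration 9, value 20
- B: duration 10, value 14
Best: 28 pts.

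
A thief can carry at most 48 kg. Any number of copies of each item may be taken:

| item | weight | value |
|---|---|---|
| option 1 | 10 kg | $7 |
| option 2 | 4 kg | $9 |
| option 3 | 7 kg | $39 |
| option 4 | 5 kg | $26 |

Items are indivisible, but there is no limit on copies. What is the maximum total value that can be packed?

Best value-per-unit is option 3 at 39/7; filling with it alone gives 6×39 = 234.
Optimal mix: 6×option 3 + 1×option 4 → weight 47, value 260.

$260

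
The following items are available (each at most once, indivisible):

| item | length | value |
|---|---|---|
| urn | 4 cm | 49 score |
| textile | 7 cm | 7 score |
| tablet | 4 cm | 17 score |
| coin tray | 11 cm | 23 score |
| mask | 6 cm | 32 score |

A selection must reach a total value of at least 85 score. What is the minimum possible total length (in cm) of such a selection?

14

Subsets with value ≥ 85, sorted by total length:
- urn+tablet+mask: length 14, value 98
- urn+textile+mask: length 17, value 88
Minimum length: 14 cm.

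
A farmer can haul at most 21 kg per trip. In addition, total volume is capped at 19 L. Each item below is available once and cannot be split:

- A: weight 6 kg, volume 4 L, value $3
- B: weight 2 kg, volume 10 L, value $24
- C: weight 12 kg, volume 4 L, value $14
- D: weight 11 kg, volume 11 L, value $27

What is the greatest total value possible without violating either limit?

$41

Feasible sets respecting both limits:
- A+B+C: weight 20, volume 18, value 41
- B+C: weight 14, volume 14, value 38
- A+D: weight 17, volume 15, value 30
- A+B: weight 8, volume 14, value 27
Best: $41.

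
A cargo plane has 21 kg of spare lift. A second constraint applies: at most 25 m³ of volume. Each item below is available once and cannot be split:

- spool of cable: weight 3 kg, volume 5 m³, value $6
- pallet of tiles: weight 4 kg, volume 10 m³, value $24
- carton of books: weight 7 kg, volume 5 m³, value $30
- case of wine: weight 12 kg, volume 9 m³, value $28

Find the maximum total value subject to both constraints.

Feasible sets respecting both limits:
- spool of cable+pallet of tiles+carton of books: weight 14, volume 20, value 60
- spool of cable+pallet of tiles+case of wine: weight 19, volume 24, value 58
- carton of books+case of wine: weight 19, volume 14, value 58
Best: $60.

$60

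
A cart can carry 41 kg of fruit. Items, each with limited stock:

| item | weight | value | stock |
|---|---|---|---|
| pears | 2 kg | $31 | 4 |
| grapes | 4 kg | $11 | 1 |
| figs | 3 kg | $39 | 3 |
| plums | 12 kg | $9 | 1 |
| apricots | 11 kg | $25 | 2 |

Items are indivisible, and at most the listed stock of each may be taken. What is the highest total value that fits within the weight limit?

Top feasible selections:
- 4×pears + 3×figs + 2×apricots: weight 39, value 291
- 4×pears + 1×grapes + 3×figs + 1×apricots: weight 32, value 277
- 4×pears + 3×figs + 1×plums + 1×apricots: weight 40, value 275
Best: $291.

$291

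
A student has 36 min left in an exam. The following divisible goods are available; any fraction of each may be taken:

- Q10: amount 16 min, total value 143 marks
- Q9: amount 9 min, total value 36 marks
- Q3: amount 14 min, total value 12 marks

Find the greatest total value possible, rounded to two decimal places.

Take in order of value per unit:
- Q10 (143/16 per unit): all 16 → value 143, running total 143.00
- Q9 (36/9 per unit): all 9 → value 36, running total 179.00
- Q3 (12/14 per unit): 11 of 14 → value 11×12/14 = 9.4286, running total 188.43
Total 188.43.

188.43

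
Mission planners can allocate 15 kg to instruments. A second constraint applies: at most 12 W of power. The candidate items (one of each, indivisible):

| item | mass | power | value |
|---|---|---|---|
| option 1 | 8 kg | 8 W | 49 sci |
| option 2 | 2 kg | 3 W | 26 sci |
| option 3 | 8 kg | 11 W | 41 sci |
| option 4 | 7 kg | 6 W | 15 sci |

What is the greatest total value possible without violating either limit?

Feasible sets respecting both limits:
- option 1+option 2: mass 10, power 11, value 75
- option 1: mass 8, power 8, value 49
- option 3: mass 8, power 11, value 41
- option 2+option 4: mass 9, power 9, value 41
Best: 75 sci.

75 sci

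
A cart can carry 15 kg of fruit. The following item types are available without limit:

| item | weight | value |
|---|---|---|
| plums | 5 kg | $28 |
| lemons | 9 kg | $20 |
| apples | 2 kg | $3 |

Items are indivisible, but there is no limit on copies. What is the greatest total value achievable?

Best value-per-unit is plums at 28/5, and filling with it alone uses weight 3×5=15. No mix of the others beats 3×28 = 84.

$84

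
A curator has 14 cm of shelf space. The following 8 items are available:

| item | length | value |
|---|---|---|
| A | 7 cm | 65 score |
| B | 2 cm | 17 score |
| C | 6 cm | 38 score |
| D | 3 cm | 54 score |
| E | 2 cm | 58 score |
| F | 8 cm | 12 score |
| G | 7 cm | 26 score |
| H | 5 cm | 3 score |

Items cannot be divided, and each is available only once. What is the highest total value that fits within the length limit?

Check high-value combinations within 14 cm:
- A+B+D+E: length 7+2+3+2=14, value 65+17+54+58=194
- A+D+E: length 7+3+2=12, value 65+54+58=177
- B+C+D+E: length 2+6+3+2=13, value 17+38+54+58=167
- B+D+E+G: length 2+3+2+7=14, value 17+54+58+26=155
Best: 194 score.

194 score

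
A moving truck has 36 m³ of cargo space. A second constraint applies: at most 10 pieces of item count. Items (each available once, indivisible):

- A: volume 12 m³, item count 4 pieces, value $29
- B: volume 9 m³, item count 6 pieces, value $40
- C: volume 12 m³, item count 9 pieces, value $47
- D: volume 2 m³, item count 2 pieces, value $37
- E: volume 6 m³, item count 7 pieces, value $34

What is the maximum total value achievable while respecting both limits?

$77

Feasible sets respecting both limits:
- B+D: volume 11, item count 8, value 77
- D+E: volume 8, item count 9, value 71
- A+B: volume 21, item count 10, value 69
- A+D: volume 14, item count 6, value 66
Best: $77.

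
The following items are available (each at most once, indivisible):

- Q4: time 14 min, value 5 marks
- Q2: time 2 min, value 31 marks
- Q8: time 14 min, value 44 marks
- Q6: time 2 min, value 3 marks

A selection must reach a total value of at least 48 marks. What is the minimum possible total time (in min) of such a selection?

Subsets with value ≥ 48, sorted by total time:
- Q2+Q8: time 16, value 75
- Q2+Q8+Q6: time 18, value 78
Minimum time: 16 min.

16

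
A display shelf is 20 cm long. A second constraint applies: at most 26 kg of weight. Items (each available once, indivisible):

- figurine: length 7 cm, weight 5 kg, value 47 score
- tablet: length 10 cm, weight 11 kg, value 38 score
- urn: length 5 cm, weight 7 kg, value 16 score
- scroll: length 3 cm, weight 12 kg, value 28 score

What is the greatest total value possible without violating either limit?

Feasible sets respecting both limits:
- figurine+urn+scroll: length 15, weight 24, value 91
- figurine+tablet: length 17, weight 16, value 85
- figurine+scroll: length 10, weight 17, value 75
Best: 91 score.

91 score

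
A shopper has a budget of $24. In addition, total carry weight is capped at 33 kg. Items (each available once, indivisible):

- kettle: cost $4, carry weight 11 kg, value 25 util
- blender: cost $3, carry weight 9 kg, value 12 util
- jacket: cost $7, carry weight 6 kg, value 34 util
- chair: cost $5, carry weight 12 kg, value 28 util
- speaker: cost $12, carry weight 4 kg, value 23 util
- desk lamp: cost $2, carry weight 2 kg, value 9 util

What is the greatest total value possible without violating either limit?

96 util

Feasible sets respecting both limits:
- kettle+jacket+chair+desk lamp: cost 18, carry weight 31, value 96
- kettle+jacket+chair: cost 16, carry weight 29, value 87
- jacket+chair+speaker: cost 24, carry weight 22, value 85
Best: 96 util.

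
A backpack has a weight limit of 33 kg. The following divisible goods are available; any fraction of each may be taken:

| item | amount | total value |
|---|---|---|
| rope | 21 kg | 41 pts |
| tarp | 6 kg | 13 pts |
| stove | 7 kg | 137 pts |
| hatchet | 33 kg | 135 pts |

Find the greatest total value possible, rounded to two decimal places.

243.36

Take in order of value per unit:
- stove (137/7 per unit): all 7 → value 137, running total 137.00
- hatchet (135/33 per unit): 26 of 33 → value 26×135/33 = 106.3636, running total 243.36
Total 243.36.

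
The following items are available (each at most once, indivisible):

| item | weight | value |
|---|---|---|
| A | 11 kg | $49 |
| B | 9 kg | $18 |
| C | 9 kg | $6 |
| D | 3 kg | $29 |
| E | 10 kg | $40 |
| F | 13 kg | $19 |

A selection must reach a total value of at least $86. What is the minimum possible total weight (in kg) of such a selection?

21

Subsets with value ≥ 86, sorted by total weight:
- A+E: weight 21, value 89
- B+D+E: weight 22, value 87
Minimum weight: 21 kg.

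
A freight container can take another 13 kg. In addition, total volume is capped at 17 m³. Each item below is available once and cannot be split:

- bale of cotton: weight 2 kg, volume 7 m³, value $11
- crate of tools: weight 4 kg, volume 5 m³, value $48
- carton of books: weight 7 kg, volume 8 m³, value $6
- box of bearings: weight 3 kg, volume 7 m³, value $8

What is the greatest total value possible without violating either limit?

$59

Feasible sets respecting both limits:
- bale of cotton+crate of tools: weight 6, volume 12, value 59
- crate of tools+box of bearings: weight 7, volume 12, value 56
- crate of tools+carton of books: weight 11, volume 13, value 54
Best: $59.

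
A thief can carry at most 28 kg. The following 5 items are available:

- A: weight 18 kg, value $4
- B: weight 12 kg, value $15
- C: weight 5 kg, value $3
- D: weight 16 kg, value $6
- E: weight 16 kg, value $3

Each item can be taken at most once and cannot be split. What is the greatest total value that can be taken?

Check high-value combinations within 28 kg:
- B+D: weight 12+16=28, value 15+6=21
- B+C: weight 12+5=17, value 15+3=18
- B+E: weight 12+16=28, value 15+3=18
- B: weight 12, value 15
- C+D: weight 5+16=21, value 3+6=9
Best: $21.

$21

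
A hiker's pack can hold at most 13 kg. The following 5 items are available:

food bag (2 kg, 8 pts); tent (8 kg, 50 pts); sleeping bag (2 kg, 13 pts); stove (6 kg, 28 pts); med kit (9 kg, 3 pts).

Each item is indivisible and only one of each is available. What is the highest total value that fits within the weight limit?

Check high-value combinations within 13 kg:
- food bag+tent+sleeping bag: weight 2+8+2=12, value 8+50+13=71
- tent+sleeping bag: weight 8+2=10, value 50+13=63
- food bag+tent: weight 2+8=10, value 8+50=58
- tent: weight 8, value 50
- food bag+sleeping bag+stove: weight 2+2+6=10, value 8+13+28=49
Best: 71 pts.

71 pts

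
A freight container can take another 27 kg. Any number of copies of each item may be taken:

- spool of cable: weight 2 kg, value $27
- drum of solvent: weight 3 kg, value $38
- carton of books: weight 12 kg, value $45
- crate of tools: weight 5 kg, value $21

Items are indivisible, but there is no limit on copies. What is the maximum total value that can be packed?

$362

Best value-per-unit is spool of cable at 27/2; filling with it alone gives 13×27 = 351.
Optimal mix: 12×spool of cable + 1×drum of solvent → weight 27, value 362.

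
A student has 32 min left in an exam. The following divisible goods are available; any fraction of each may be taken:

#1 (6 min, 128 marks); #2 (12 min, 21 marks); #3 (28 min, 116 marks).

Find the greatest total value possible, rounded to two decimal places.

Take in order of value per unit:
- #1 (128/6 per unit): all 6 → value 128, running total 128.00
- #3 (116/28 per unit): 26 of 28 → value 26×116/28 = 107.7143, running total 235.71
Total 235.71.

235.71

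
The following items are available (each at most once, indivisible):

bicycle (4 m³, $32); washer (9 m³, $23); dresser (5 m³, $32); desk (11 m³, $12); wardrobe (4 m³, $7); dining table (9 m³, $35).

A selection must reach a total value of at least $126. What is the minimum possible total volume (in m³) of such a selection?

31

Subsets with value ≥ 126, sorted by total volume:
- bicycle+washer+dresser+wardrobe+dining table: volume 31, value 129
- bicycle+washer+dresser+desk+dining table: volume 38, value 134
- bicycle+washer+dresser+desk+wardrobe+dining table: volume 42, value 141
Minimum volume: 31 m³.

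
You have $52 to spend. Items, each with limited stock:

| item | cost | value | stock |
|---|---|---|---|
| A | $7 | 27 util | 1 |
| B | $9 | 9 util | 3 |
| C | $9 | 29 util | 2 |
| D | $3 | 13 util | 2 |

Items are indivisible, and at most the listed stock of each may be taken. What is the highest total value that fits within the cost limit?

Top feasible selections:
- 1×A + 2×B + 2×C + 2×D: cost 49, value 129
- 1×A + 1×B + 2×C + 2×D: cost 40, value 120
- 1×A + 2×B + 2×C + 1×D: cost 46, value 116
Best: 129 util.

129 util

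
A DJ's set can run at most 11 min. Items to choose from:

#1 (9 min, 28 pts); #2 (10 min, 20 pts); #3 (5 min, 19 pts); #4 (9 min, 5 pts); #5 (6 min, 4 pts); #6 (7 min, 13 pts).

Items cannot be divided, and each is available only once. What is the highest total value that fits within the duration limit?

Check high-value combinations within 11 min:
- #1: duration 9, value 28
- #3+#5: duration 5+6=11, value 19+4=23
- #2: duration 10, value 20
Best: 28 pts.

28 pts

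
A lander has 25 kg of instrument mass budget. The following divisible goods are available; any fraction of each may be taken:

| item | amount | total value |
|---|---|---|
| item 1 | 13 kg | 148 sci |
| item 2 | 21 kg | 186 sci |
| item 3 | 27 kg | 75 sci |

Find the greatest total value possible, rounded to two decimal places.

Take in order of value per unit:
- item 1 (148/13 per unit): all 13 → value 148, running total 148.00
- item 2 (186/21 per unit): 12 of 21 → value 12×186/21 = 106.2857, running total 254.29
Total 254.29.

254.29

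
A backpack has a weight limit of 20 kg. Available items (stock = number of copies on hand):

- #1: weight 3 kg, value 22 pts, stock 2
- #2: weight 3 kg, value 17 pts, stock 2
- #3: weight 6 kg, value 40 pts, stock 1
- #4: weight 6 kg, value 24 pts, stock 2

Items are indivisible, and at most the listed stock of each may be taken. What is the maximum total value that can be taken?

118 pts

Best selections within weight 20 and stock limits:
- 2×#1 + 2×#2 + 1×#3: weight 18, value 118
- 2×#1 + 1×#3 + 1×#4: weight 18, value 108
Best: 118 pts.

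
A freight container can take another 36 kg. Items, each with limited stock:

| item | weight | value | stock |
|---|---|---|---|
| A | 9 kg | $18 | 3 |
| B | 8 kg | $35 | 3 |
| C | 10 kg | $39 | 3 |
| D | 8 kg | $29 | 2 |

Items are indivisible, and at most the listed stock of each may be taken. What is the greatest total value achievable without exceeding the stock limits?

Best selections within weight 36 and stock limits:
- 2×B + 2×C: weight 36, value 148
- 3×B + 1×C: weight 34, value 144
Best: $148.

$148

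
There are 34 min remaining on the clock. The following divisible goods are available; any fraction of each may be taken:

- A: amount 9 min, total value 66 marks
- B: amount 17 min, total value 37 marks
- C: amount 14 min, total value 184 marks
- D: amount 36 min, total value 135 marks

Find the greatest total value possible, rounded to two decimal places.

291.25

Take in order of value per unit:
- C (184/14 per unit): all 14 → value 184, running total 184.00
- A (66/9 per unit): all 9 → value 66, running total 250.00
- D (135/36 per unit): 11 of 36 → value 11×135/36 = 41.2500, running total 291.25
Total 291.25.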